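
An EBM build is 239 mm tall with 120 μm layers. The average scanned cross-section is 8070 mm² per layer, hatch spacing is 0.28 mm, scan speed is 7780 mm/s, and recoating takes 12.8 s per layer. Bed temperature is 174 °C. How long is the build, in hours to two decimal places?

Layer count = ceil(239 / 0.12) = 1992.
Hatch length per layer: 8070 / 0.28 → 28821.4 mm.
Beam time per layer: 28821.4 / 7780 → 3.7046 s.
Layer cycle = 3.7046 + 12.8, so 16.5046 s.
Build time = 1992 × 16.5046 = 32877.1632 s = 9.13 hours.

9.13 hours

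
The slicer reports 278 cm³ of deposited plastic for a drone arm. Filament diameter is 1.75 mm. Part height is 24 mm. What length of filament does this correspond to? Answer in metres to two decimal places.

Filament cross-section = π × (1.75/2)² = 2.4053 mm².
Length = 278 cm³ / 2.4053 mm² = 278000 / 2.4053 = 115578.1 mm = 115.58 m.

115.58 m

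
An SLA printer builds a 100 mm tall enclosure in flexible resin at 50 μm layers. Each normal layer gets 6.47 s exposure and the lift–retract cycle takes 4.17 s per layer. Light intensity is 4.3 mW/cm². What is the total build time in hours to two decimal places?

5.91 hours

Layers = ⌈100/0.05⌉ = 2000.
Per-layer time = 6.47 + 4.17 = 10.64 s.
Total = 2000 × 10.64 = 21280 s = 5.91 hours.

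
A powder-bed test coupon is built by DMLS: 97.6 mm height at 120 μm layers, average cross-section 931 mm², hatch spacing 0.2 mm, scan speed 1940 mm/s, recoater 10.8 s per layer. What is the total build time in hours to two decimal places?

2.98 hours

Layers = ⌈97.6/0.12⌉ = 814.
Hatch length per layer = 931 / 0.2 = 4655 mm.
Per-layer scan time = 4655 / 1940, so 2.3995 s.
Time per layer = 2.3995 + 10.8 = 13.1995 s.
814 layers × 13.1995 s/layer = 10744.393 s, i.e. 2.98 hours.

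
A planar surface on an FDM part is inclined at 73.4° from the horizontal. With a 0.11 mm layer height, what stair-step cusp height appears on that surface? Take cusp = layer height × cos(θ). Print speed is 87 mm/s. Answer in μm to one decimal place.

Cusp = layer height × cos(73.4°) = 0.11 × 0.2857 = 0.031427 mm = 31.4 μm.

31.4 μm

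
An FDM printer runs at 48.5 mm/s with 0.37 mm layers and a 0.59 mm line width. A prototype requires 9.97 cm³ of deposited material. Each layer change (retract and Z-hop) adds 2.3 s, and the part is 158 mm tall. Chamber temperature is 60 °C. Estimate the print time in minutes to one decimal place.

32.1 minutes

Extrusion cross-section = 0.37 × 0.59, so 0.2183 mm².
Path length: 9970 mm³ / 0.2183 mm² → 45671.1 mm.
Extrusion time: 45671.1 / 48.5 → 941.7 s.
Layer count = ceil(158 / 0.37) = 428.
Z-hop total: 428 × 2.3 → 984.4 s.
Total = 941.7 + 984.4 = 1926.1 s = 32.1 minutes.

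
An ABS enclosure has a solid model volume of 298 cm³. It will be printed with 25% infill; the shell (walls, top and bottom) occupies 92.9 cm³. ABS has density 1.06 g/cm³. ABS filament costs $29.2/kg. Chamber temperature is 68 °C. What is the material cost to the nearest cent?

$4.46

Infill region = 298 − 92.9, so 205.1 cm³.
Infill deposited = 0.25 × 205.1, so 51.275 cm³.
Total printed volume = 92.9 + 51.275 = 144.175 cm³.
Mass = 144.175 × 1.06, so 152.8255 g.
At $29.2/kg: 152.8255/1000 × 29.2 = $4.46.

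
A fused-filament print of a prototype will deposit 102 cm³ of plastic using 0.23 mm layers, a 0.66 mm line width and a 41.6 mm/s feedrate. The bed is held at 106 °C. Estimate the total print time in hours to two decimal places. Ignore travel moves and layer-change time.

4.49 hours

Extrusion cross-section: 0.23 × 0.66 → 0.1518 mm².
Toolpath length = 102 cm³ / 0.1518 mm² = 102000 / 0.1518 = 671936.8 mm.
Extrusion time: 671936.8 / 41.6 → 16152.3 s.
In the requested units: 16152.3 s = 4.49 hours.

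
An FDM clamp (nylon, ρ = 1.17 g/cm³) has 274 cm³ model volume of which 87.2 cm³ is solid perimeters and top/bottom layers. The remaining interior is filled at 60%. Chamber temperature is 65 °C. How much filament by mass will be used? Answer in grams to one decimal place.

233.2 g

Infill region = 274 − 87.2 = 186.8 cm³.
Infill deposited: 0.60 × 186.8 → 112.08 cm³.
Deposited volume: 87.2 + 112.08 → 199.28 cm³.
Mass: 199.28 × 1.17 → 233.1576 g.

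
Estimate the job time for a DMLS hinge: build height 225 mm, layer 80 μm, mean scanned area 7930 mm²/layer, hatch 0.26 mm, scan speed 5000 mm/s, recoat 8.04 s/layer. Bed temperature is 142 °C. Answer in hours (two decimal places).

11.05 hours

Number of layers: 225 / 0.08 → 2813 (rounded up).
Per-layer scan distance = 7930 / 0.26, so 30500 mm.
Scan time per layer = 30500 / 5000 = 6.1 s.
Time per layer = 6.1 + 8.04, so 14.14 s.
Total: 2813 × 14.14 s = 39775.82 s → 11.05 hours.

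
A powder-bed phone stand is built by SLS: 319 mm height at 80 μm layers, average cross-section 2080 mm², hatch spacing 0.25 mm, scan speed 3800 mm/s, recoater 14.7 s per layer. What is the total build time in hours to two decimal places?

18.71 hours

Number of layers: 319 / 0.08 → 3988 (rounded up).
Hatch length per layer: 2080 / 0.25 → 8320 mm.
Per-layer scan time: 8320 / 3800 → 2.1895 s.
Per-layer time = 2.1895 + 14.7, so 16.8895 s.
Build time = 3988 × 16.8895 = 67355.326 s = 18.71 hours.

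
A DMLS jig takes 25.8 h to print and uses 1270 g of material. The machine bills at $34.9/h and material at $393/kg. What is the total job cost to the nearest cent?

Machine-time cost = 34.9 × 25.8, so $900.42.
Material cost = 393 × 1270/1000, so $499.11.
Job cost: 900.42 + 499.11 = $1399.53.

$1399.53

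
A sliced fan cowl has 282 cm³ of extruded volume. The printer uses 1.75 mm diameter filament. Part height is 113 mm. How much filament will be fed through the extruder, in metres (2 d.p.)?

117.24 m

A = π r² = π × 0.875² = 2.4053 mm².
Length = 282 cm³ / 2.4053 mm² = 282000 / 2.4053 = 117241.09 mm = 117.24 m.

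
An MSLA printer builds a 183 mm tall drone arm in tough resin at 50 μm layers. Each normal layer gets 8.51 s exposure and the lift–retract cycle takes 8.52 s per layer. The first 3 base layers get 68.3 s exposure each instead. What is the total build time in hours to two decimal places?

Layers = ⌈183/0.05⌉ = 3660.
Bottom layers = 3 × (68.3 + 8.52), so 230.46 s.
Remaining layers = 3657 × (8.51 + 8.52) = 62278.71 s.
Total = 230.46 + 62278.71 = 62509.17 s = 17.36 hours.

17.36 hours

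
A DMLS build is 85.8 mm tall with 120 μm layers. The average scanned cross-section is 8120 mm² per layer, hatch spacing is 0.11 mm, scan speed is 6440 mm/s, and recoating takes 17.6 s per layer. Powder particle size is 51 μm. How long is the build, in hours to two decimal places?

Layer count = ceil(85.8 / 0.12) = 715.
Scan path per layer = 8120 / 0.11, so 73818.2 mm.
Scan time per layer = 73818.2 / 6440 = 11.4625 s.
Per-layer time = 11.4625 + 17.6 = 29.0625 s.
Build time = 715 × 29.0625 = 20779.6875 s = 5.77 hours.

5.77 hours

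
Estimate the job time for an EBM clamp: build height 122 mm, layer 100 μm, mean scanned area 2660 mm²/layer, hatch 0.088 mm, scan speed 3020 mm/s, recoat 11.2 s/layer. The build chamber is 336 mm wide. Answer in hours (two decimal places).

Number of layers: 122 / 0.1 → 1220 (rounded up).
Per-layer scan distance: 2660 / 0.088 → 30227.3 mm.
Per-layer scan time: 30227.3 / 3020 → 10.009 s.
Time per layer: 10.009 + 11.2 → 21.209 s.
1220 layers × 21.209 s/layer = 25874.98 s, i.e. 7.19 hours.

7.19 hours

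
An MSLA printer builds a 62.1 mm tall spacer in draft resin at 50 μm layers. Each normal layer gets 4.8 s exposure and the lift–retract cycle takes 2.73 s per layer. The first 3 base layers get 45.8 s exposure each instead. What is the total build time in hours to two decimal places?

Layers = ⌈62.1/0.05⌉ = 1242.
Base layers = 3 × (45.8 + 2.73) = 145.59 s.
Regular layers = 1239 × (4.8 + 2.73), so 9329.67 s.
Total = 145.59 + 9329.67 = 9475.26 s = 2.63 hours.

2.63 hours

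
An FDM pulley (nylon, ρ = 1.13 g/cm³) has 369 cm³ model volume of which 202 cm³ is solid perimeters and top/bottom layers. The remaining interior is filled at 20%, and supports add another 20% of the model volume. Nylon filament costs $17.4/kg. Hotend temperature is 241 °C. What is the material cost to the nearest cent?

$6.08

Volume inside the shell = 369 − 202 = 167 cm³.
Deposited infill: 0.20 × 167 → 33.4 cm³.
Support: 0.20 × 369 → 73.8 cm³.
Total extruded: 202 + 33.4 + 73.8 → 309.2 cm³.
Mass = 309.2 × 1.13 = 349.396 g.
Cost = 349.396 g / 1000 × $17.4/kg = $6.08.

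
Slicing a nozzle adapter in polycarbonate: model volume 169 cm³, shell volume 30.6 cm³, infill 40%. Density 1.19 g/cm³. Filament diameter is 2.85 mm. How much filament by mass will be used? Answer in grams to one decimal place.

Interior volume: 169 − 30.6 → 138.4 cm³.
Infill deposited = 0.40 × 138.4 = 55.36 cm³.
Deposited volume = 30.6 + 55.36 = 85.96 cm³.
Mass = 85.96 × 1.19, so 102.2924 g.

102.3 g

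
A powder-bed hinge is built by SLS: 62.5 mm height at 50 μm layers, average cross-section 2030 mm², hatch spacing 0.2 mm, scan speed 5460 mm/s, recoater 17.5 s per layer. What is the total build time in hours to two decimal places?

Number of layers: 62.5 / 0.05 → 1250 (rounded up).
Scan path per layer = 2030 / 0.2, so 10150 mm.
Per-layer scan time: 10150 / 5460 → 1.859 s.
Layer cycle: 1.859 + 17.5 → 19.359 s.
Build time = 1250 × 19.359 = 24198.75 s = 6.72 hours.

6.72 hours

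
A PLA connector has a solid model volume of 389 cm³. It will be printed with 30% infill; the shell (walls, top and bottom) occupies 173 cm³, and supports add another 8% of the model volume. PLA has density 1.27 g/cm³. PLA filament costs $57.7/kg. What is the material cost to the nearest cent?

$19.71

Interior volume: 389 − 173 → 216 cm³.
Infill deposited = 0.30 × 216, so 64.8 cm³.
Support = 0.08 × 389 = 31.12 cm³.
Deposited volume = 173 + 64.8 + 31.12 = 268.92 cm³.
Mass = 268.92 × 1.27 = 341.5284 g.
Cost = 341.5284 g / 1000 × $57.7/kg = $19.71.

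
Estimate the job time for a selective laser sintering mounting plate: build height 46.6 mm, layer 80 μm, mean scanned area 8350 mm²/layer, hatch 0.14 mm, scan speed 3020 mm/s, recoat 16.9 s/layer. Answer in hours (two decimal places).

Number of layers: 46.6 / 0.08 → 583 (rounded up).
Hatch length per layer: 8350 / 0.14 → 59642.9 mm.
Per-layer scan time = 59642.9 / 3020 = 19.7493 s.
Per-layer time: 19.7493 + 16.9 → 36.6493 s.
Build time = 583 × 36.6493 = 21366.5419 s = 5.94 hours.

5.94 hours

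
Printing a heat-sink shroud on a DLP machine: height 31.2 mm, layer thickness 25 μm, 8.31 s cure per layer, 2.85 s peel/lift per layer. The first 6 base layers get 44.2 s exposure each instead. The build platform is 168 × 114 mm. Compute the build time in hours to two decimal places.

Number of layers: 31.2 / 0.025 → 1248 (rounded up).
Bottom layers = 6 × (44.2 + 2.85) = 282.3 s.
Remaining layers = 1242 × (8.31 + 2.85), so 13860.72 s.
Sum: 282.3 + 13860.72 = 14143.02 s → 3.93 hours.

3.93 hours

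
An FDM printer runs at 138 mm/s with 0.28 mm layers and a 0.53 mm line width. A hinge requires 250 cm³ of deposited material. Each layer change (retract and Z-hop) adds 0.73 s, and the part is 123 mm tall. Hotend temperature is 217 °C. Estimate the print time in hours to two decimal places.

3.48 hours

Bead cross-section: 0.28 × 0.53 → 0.1484 mm².
Toolpath length = 250 cm³ / 0.1484 mm² = 250000 / 0.1484 = 1684636.1 mm.
Time extruding = 1684636.1 / 138, so 12207.5 s.
Layer count = ceil(123 / 0.28) = 440.
Z-hop total: 440 × 0.73 → 321.2 s.
Altogether 12207.5 + 321.2 = 12528.7 s, i.e. 3.48 hours.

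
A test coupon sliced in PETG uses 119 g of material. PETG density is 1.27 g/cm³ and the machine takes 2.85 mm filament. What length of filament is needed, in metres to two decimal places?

Extruded volume: 119/1.27 = 93.7008 cm³ (93700.8 mm³).
Filament cross-section = π × (2.85/2)² = 6.3794 mm².
Length = 93700.8 / 6.3794 = 14688.03 mm = 14.69 m.

14.69 m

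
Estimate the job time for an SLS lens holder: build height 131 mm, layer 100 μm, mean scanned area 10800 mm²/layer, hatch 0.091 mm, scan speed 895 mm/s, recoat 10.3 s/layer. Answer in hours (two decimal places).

Layer count = ceil(131 / 0.1) = 1310.
Hatch length per layer = 10800 / 0.091 = 118681.3 mm.
Per-layer scan time = 118681.3 / 895, so 132.6048 s.
Per-layer time: 132.6048 + 10.3 → 142.9048 s.
Total: 1310 × 142.9048 s = 187205.288 s → 52.00 hours.

52.00 hours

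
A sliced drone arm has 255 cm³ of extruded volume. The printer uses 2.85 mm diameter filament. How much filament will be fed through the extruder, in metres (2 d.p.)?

39.97 m

Cross-section of 2.85 mm filament: π·(2.85/2)² = 6.3794 mm².
L = 255000 mm³ / 6.3794 mm² = 39972.41 mm, i.e. 39.97 m.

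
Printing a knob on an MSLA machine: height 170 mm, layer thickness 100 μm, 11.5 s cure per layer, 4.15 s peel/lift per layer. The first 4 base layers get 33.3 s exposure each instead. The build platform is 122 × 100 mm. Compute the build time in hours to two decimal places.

7.41 hours

Number of layers: 170 / 0.1 → 1700 (rounded up).
Base layers = 4 × (33.3 + 4.15), so 149.8 s.
Regular layers = 1696 × (11.5 + 4.15) = 26542.4 s.
Total = 149.8 + 26542.4 = 26692.2 s = 7.41 hours.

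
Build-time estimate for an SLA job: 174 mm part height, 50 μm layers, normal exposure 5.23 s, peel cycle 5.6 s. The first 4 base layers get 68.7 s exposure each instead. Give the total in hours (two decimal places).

Number of layers: 174 / 0.05 → 3480 (rounded up).
Burn-in layers = 4 × (68.7 + 5.6), so 297.2 s.
Normal layers = 3476 × (5.23 + 5.6) = 37645.08 s.
Total = 297.2 + 37645.08 = 37942.28 s = 10.54 hours.

10.54 hours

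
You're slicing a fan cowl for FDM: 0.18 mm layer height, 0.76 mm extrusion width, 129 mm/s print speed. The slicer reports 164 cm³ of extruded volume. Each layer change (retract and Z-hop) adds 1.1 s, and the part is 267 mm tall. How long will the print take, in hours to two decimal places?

3.03 hours

Line area = 0.18 × 0.76, so 0.1368 mm².
Path length: 164000 mm³ / 0.1368 mm² → 1198830.4 mm.
Print-move time = 1198830.4 / 129, so 9293.3 s.
Layer count = ceil(267 / 0.18) = 1484.
Layer-change overhead = 1484 × 1.1 = 1632.4 s.
Altogether 9293.3 + 1632.4 = 10925.7 s, i.e. 3.03 hours.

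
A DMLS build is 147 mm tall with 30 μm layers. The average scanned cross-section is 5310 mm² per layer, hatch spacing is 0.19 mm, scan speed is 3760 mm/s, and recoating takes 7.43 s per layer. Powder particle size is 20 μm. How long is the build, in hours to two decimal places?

Layer count = ceil(147 / 0.03) = 4900.
Per-layer scan distance = 5310 / 0.19 = 27947.4 mm.
Laser time per layer: 27947.4 / 3760 → 7.4328 s.
Per-layer time = 7.4328 + 7.43 = 14.8628 s.
Build time = 4900 × 14.8628 = 72827.72 s = 20.23 hours.

20.23 hours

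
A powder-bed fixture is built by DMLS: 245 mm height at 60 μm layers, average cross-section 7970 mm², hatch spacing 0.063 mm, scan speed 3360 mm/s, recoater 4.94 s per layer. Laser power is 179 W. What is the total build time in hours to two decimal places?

Layers = ⌈245/0.06⌉ = 4084.
Hatch length per layer = 7970 / 0.063, so 126507.9 mm.
Scan time per layer = 126507.9 / 3360, so 37.6512 s.
Time per layer = 37.6512 + 4.94 = 42.5912 s.
Build time = 4084 × 42.5912 = 173942.4608 s = 48.32 hours.

48.32 hours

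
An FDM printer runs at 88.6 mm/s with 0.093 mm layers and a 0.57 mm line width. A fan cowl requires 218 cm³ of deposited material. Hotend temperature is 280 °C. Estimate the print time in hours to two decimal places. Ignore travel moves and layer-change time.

12.89 hours

Bead cross-section = 0.093 × 0.57 = 0.05301 mm².
Toolpath length = 218 cm³ / 0.05301 mm² = 218000 / 0.05301 = 4112431.6 mm.
Print-move time: 4112431.6 / 88.6 → 46415.7 s.
That's 46415.7 s → 12.89 hours.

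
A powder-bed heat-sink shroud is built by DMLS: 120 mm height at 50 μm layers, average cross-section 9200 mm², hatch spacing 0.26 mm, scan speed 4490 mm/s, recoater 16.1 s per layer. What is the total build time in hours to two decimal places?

Layers = ⌈120/0.05⌉ = 2400.
Scan path per layer = 9200 / 0.26 = 35384.6 mm.
Scan time per layer = 35384.6 / 4490, so 7.8808 s.
Per-layer time = 7.8808 + 16.1 = 23.9808 s.
Build time = 2400 × 23.9808 = 57553.92 s = 15.99 hours.

15.99 hours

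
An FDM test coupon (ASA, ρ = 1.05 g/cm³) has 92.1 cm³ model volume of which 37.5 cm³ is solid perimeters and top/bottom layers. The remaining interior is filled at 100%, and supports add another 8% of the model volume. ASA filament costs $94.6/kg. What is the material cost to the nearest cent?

Infill region = 92.1 − 37.5, so 54.6 cm³.
Infill volume: 1.00 × 54.6 → 54.6 cm³.
Support = 0.08 × 92.1 = 7.368 cm³.
Total printed volume: 37.5 + 54.6 + 7.368 → 99.468 cm³.
Mass: 99.468 × 1.05 → 104.4414 g.
At $94.6/kg: 104.4414/1000 × 94.6 = $9.88.

$9.88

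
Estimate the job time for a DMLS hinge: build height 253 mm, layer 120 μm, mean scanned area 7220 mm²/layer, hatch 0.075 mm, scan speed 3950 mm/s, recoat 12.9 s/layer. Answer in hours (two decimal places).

Number of layers: 253 / 0.12 → 2109 (rounded up).
Hatch length per layer = 7220 / 0.075, so 96266.7 mm.
Per-layer scan time = 96266.7 / 3950 = 24.3713 s.
Per-layer time: 24.3713 + 12.9 → 37.2713 s.
2109 layers × 37.2713 s/layer = 78605.1717 s, i.e. 21.83 hours.

21.83 hours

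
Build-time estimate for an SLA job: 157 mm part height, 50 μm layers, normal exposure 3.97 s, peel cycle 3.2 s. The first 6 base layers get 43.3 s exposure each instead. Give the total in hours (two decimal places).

Layer count = ceil(157 / 0.05) = 3140.
Bottom layers = 6 × (43.3 + 3.2), so 279 s.
Remaining layers: 3134 × (3.97 + 3.2) → 22470.78 s.
Sum: 279 + 22470.78 = 22749.78 s → 6.32 hours.

6.32 hours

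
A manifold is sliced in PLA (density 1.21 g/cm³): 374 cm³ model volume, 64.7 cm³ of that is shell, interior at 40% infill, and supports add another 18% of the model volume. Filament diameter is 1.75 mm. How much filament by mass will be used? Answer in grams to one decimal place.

Volume inside the shell = 374 − 64.7, so 309.3 cm³.
Infill deposited = 0.40 × 309.3, so 123.72 cm³.
Support = 0.18 × 374, so 67.32 cm³.
Total printed volume = 64.7 + 123.72 + 67.32 = 255.74 cm³.
Mass = 255.74 × 1.21, so 309.4454 g.

309.4 g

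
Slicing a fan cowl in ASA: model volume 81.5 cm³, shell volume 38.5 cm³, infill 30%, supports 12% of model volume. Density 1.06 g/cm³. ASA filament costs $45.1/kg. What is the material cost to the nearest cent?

$2.92

Volume inside the shell = 81.5 − 38.5, so 43 cm³.
Deposited infill = 0.30 × 43, so 12.9 cm³.
Support = 0.12 × 81.5, so 9.78 cm³.
Deposited volume: 38.5 + 12.9 + 9.78 → 61.18 cm³.
Mass: 61.18 × 1.06 → 64.8508 g.
Cost = 64.8508 g / 1000 × $45.1/kg = $2.92.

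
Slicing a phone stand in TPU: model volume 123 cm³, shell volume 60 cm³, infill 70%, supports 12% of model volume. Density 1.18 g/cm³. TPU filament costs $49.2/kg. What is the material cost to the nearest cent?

$6.90

Volume inside the shell: 123 − 60 → 63 cm³.
Deposited infill = 0.70 × 63, so 44.1 cm³.
Support: 0.12 × 123 → 14.76 cm³.
Total extruded = 60 + 44.1 + 14.76, so 118.86 cm³.
Mass = 118.86 × 1.18, so 140.2548 g.
At $49.2/kg: 140.2548/1000 × 49.2 = $6.90.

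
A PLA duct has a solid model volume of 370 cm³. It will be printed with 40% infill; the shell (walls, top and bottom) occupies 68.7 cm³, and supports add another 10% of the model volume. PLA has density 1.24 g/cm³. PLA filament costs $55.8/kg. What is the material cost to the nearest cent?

$15.65

Infill region: 370 − 68.7 → 301.3 cm³.
Deposited infill: 0.40 × 301.3 → 120.52 cm³.
Support: 0.10 × 370 → 37 cm³.
Total printed volume = 68.7 + 120.52 + 37 = 226.22 cm³.
Mass = 226.22 × 1.24 = 280.5128 g.
At $55.8/kg: 280.5128/1000 × 55.8 = $15.65.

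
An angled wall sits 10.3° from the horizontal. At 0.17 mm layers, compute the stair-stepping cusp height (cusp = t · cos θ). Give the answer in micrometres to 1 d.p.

cos(10.3°) = 0.9839, so cusp = 0.17 × 0.9839 = 0.167263 mm → 167.3 μm.

167.3 μm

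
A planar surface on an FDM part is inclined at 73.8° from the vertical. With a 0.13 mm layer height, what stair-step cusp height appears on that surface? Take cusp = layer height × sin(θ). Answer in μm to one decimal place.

h_c = t·sin θ = 0.13 × 0.9603 = 0.124839 mm (124.8 μm).

124.8 μm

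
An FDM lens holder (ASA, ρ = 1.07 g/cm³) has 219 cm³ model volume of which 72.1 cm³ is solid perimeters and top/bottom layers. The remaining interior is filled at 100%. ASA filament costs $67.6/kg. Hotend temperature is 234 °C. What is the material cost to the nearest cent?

Infill region = 219 − 72.1 = 146.9 cm³.
Infill deposited: 1.00 × 146.9 → 146.9 cm³.
Total printed volume = 72.1 + 146.9 = 219 cm³.
Mass = 219 × 1.07, so 234.33 g.
At $67.6/kg: 234.33/1000 × 67.6 = $15.84.

$15.84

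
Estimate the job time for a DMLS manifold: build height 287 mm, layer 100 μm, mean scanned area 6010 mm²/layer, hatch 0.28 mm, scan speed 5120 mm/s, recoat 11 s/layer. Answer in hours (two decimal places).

12.11 hours

Layers = ⌈287/0.1⌉ = 2870.
Per-layer scan distance: 6010 / 0.28 → 21464.3 mm.
Per-layer scan time = 21464.3 / 5120 = 4.1922 s.
Layer cycle = 4.1922 + 11, so 15.1922 s.
Build time = 2870 × 15.1922 = 43601.614 s = 12.11 hours.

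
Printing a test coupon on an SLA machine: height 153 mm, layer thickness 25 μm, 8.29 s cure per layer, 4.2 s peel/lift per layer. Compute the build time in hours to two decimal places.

21.23 hours

Layers = ⌈153/0.025⌉ = 6120.
Cycle time = 8.29 + 4.2, so 12.49 s.
Total = 6120 × 12.49 = 76438.8 s = 21.23 hours.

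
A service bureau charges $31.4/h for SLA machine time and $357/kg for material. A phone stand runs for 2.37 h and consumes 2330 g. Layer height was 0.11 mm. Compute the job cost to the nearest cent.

$906.23

Machine-time cost = 31.4 × 2.37, so $74.418.
Feedstock cost = 357 × 2330/1000, so $831.81.
Total = 74.418 + 831.81 = 906.228 ≈ $906.23.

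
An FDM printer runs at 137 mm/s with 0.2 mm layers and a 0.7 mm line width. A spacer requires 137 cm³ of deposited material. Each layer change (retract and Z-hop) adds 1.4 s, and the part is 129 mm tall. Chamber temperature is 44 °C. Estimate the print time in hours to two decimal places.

2.23 hours

Line area = 0.2 × 0.7, so 0.14 mm².
Toolpath length = 137 cm³ / 0.14 mm² = 137000 / 0.14 = 978571.4 mm.
Time extruding = 978571.4 / 137 = 7142.9 s.
Layers = ⌈129/0.2⌉ = 645.
Layer-change overhead: 645 × 1.4 → 903 s.
Total = 7142.9 + 903 = 8045.9 s = 2.23 hours.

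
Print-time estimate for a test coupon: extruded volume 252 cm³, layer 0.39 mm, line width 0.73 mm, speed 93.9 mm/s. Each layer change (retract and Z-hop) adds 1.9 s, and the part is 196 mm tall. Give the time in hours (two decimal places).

2.88 hours

Bead cross-section: 0.39 × 0.73 → 0.2847 mm².
Total extruded path = 252000/0.2847 = 885142.3 mm.
Time extruding = 885142.3 / 93.9, so 9426.4 s.
Layer count = ceil(196 / 0.39) = 503.
Layer-change overhead = 503 × 1.9, so 955.7 s.
Altogether 9426.4 + 955.7 = 10382.1 s, i.e. 2.88 hours.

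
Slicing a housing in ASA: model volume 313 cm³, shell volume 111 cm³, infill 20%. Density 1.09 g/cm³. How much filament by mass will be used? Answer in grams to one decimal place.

165.0 g

Volume inside the shell = 313 − 111 = 202 cm³.
Infill deposited = 0.20 × 202, so 40.4 cm³.
Total printed volume: 111 + 40.4 → 151.4 cm³.
Mass: 151.4 × 1.09 → 165.026 g.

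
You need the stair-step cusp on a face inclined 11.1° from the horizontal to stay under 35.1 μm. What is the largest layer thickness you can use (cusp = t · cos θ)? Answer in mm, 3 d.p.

t = h_c / cos θ = 0.0351 / 0.9813 = 0.036 mm.

0.036 mm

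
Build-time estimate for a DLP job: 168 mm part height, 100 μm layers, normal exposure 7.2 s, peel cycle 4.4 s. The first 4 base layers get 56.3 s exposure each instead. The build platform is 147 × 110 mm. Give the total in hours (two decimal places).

Layers = ⌈168/0.1⌉ = 1680.
Bottom layers = 4 × (56.3 + 4.4) = 242.8 s.
Remaining layers = 1676 × (7.2 + 4.4), so 19441.6 s.
Total = 242.8 + 19441.6 = 19684.4 s = 5.47 hours.

5.47 hours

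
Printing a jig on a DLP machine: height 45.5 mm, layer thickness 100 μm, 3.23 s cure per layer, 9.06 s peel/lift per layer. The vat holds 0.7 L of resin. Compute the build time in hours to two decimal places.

Number of layers: 45.5 / 0.1 → 455 (rounded up).
Each layer takes = 3.23 + 9.06 = 12.29 s.
Build time: 455 × 12.29 s = 5591.95 s, i.e. 1.55 hours.

1.55 hours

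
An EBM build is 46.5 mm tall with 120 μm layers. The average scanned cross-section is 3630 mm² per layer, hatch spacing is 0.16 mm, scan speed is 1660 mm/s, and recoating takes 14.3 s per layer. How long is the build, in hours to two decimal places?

3.01 hours

Number of layers: 46.5 / 0.12 → 388 (rounded up).
Hatch length per layer = 3630 / 0.16 = 22687.5 mm.
Per-layer scan time = 22687.5 / 1660 = 13.6672 s.
Per-layer time = 13.6672 + 14.3 = 27.9672 s.
Total: 388 × 27.9672 s = 10851.2736 s → 3.01 hours.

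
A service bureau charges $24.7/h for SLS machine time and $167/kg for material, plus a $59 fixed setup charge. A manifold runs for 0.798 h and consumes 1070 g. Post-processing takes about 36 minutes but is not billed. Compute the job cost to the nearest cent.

$257.40

Machine-time cost = 24.7 × 0.798, so $19.7106.
Material charge: 167 × 1070/1000 → $178.69.
Total = 19.7106 + 178.69 + 59 = 257.4006 ≈ $257.40.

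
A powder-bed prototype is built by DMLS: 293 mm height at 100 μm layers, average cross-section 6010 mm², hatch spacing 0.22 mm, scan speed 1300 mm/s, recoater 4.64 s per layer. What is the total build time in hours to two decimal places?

Layers = ⌈293/0.1⌉ = 2930.
Hatch length per layer: 6010 / 0.22 → 27318.2 mm.
Per-layer scan time = 27318.2 / 1300, so 21.014 s.
Layer cycle = 21.014 + 4.64, so 25.654 s.
Total: 2930 × 25.654 s = 75166.22 s → 20.88 hours.

20.88 hours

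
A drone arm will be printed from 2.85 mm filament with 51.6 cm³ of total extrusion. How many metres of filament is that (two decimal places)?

A = π r² = π × 1.425² = 6.3794 mm².
Length = 51.6 cm³ / 6.3794 mm² = 51600 / 6.3794 = 8088.53 mm = 8.09 m.

8.09 m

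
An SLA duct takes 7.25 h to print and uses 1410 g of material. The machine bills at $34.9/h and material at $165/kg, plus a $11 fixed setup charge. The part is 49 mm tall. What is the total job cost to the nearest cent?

$496.68

Machine-time cost: 34.9 × 7.25 → $253.025.
Material charge = 165 × 1410/1000 = $232.65.
Total = 253.025 + 232.65 + 11 = 496.675 ≈ $496.68.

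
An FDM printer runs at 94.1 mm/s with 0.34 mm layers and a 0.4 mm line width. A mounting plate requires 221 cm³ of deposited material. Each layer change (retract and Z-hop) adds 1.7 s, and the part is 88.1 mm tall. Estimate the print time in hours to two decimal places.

4.92 hours

Extrusion cross-section: 0.34 × 0.4 → 0.136 mm².
Total extruded path = 221000/0.136 = 1625000 mm.
Extrusion time = 1625000 / 94.1 = 17268.9 s.
Number of layers: 88.1 / 0.34 → 260 (rounded up).
Layer-change overhead = 260 × 1.7 = 442 s.
Total = 17268.9 + 442 = 17710.9 s = 4.92 hours.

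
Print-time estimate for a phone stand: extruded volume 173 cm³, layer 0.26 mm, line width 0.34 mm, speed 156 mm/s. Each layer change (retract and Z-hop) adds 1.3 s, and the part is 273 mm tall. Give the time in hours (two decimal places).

3.86 hours

Line area = 0.26 × 0.34, so 0.0884 mm².
Toolpath length = 173 cm³ / 0.0884 mm² = 173000 / 0.0884 = 1957013.6 mm.
Print-move time = 1957013.6 / 156, so 12545 s.
Number of layers: 273 / 0.26 → 1050 (rounded up).
Non-print overhead: 1050 × 1.3 → 1365 s.
Altogether 12545 + 1365 = 13910 s, i.e. 3.86 hours.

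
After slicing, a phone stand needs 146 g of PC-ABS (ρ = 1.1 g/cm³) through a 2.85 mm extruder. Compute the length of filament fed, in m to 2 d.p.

20.81 m

Extruded volume: 146/1.1 = 132.7273 cm³ (132727.3 mm³).
Cross-section of 2.85 mm filament: π·(2.85/2)² = 6.3794 mm².
L = V/A = 132727.3/6.3794 = 20805.61 mm → 20.81 m.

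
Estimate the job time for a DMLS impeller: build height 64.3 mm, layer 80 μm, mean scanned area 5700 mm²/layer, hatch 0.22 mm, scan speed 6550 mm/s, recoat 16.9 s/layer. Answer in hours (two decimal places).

4.66 hours

Layer count = ceil(64.3 / 0.08) = 804.
Per-layer scan distance = 5700 / 0.22, so 25909.1 mm.
Per-layer scan time: 25909.1 / 6550 → 3.9556 s.
Layer cycle = 3.9556 + 16.9, so 20.8556 s.
804 layers × 20.8556 s/layer = 16767.9024 s, i.e. 4.66 hours.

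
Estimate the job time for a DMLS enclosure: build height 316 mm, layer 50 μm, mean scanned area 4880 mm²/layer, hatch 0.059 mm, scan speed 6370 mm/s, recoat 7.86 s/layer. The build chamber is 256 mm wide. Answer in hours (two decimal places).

Number of layers: 316 / 0.05 → 6320 (rounded up).
Hatch length per layer = 4880 / 0.059, so 82711.9 mm.
Per-layer scan time = 82711.9 / 6370 = 12.9846 s.
Time per layer: 12.9846 + 7.86 → 20.8446 s.
Build time = 6320 × 20.8446 = 131737.872 s = 36.59 hours.

36.59 hours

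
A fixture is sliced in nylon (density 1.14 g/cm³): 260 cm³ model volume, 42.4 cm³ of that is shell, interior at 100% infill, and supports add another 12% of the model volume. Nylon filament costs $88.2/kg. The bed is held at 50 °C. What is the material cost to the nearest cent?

Interior volume = 260 − 42.4, so 217.6 cm³.
Deposited infill: 1.00 × 217.6 → 217.6 cm³.
Support: 0.12 × 260 → 31.2 cm³.
Deposited volume: 42.4 + 217.6 + 31.2 → 291.2 cm³.
Mass = 291.2 × 1.14, so 331.968 g.
Cost = 331.968 g / 1000 × $88.2/kg = $29.28.

$29.28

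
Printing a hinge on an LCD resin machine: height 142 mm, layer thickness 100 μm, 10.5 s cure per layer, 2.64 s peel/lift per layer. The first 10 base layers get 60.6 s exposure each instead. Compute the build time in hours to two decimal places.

5.32 hours

Layer count = ceil(142 / 0.1) = 1420.
Base layers = 10 × (60.6 + 2.64), so 632.4 s.
Regular layers: 1410 × (10.5 + 2.64) → 18527.4 s.
Total = 632.4 + 18527.4 = 19159.8 s = 5.32 hours.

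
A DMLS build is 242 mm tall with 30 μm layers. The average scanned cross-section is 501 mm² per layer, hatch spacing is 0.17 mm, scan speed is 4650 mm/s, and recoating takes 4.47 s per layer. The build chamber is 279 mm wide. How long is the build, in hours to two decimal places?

Layers = ⌈242/0.03⌉ = 8067.
Scan path per layer = 501 / 0.17, so 2947.1 mm.
Per-layer scan time = 2947.1 / 4650 = 0.6338 s.
Layer cycle: 0.6338 + 4.47 → 5.1038 s.
Build time = 8067 × 5.1038 = 41172.3546 s = 11.44 hours.

11.44 hours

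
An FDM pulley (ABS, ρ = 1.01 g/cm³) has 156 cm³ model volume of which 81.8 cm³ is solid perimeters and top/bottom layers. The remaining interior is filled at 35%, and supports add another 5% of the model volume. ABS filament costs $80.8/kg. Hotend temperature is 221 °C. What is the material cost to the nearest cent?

Volume inside the shell = 156 − 81.8, so 74.2 cm³.
Infill volume: 0.35 × 74.2 → 25.97 cm³.
Support: 0.05 × 156 → 7.8 cm³.
Total extruded: 81.8 + 25.97 + 7.8 → 115.57 cm³.
Mass = 115.57 × 1.01, so 116.7257 g.
Cost = 116.7257 g / 1000 × $80.8/kg = $9.43.

$9.43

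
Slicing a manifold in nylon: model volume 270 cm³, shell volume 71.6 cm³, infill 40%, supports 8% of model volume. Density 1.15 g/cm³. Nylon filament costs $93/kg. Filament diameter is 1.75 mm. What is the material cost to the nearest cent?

Interior volume = 270 − 71.6 = 198.4 cm³.
Infill volume = 0.40 × 198.4, so 79.36 cm³.
Support: 0.08 × 270 → 21.6 cm³.
Total extruded = 71.6 + 79.36 + 21.6, so 172.56 cm³.
Mass: 172.56 × 1.15 → 198.444 g.
Cost = 198.444 g / 1000 × $93/kg = $18.46.

$18.46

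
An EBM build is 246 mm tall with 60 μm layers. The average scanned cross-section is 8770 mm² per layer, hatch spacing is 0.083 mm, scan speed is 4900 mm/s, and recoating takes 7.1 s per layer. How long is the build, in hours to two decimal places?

32.64 hours

Layers = ⌈246/0.06⌉ = 4100.
Per-layer scan distance: 8770 / 0.083 → 105662.7 mm.
Beam time per layer: 105662.7 / 4900 → 21.5638 s.
Time per layer = 21.5638 + 7.1, so 28.6638 s.
4100 layers × 28.6638 s/layer = 117521.58 s, i.e. 32.64 hours.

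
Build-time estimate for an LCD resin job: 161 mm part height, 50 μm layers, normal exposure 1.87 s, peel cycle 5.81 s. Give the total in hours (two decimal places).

6.87 hours

Number of layers: 161 / 0.05 → 3220 (rounded up).
Cycle time = 1.87 + 5.81, so 7.68 s.
Build time: 3220 × 7.68 s = 24729.6 s, i.e. 6.87 hours.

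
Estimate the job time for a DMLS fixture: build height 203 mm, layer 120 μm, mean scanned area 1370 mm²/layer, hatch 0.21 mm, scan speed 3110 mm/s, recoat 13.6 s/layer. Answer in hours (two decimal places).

Layers = ⌈203/0.12⌉ = 1692.
Per-layer scan distance = 1370 / 0.21, so 6523.8 mm.
Per-layer scan time = 6523.8 / 3110, so 2.0977 s.
Per-layer time = 2.0977 + 13.6 = 15.6977 s.
Total: 1692 × 15.6977 s = 26560.5084 s → 7.38 hours.

7.38 hours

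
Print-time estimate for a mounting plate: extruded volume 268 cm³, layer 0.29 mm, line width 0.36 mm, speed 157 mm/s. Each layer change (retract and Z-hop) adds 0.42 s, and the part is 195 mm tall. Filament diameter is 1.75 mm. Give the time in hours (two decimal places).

4.62 hours

Bead cross-section = 0.29 × 0.36, so 0.1044 mm².
Toolpath length = 268 cm³ / 0.1044 mm² = 268000 / 0.1044 = 2567049.8 mm.
Extrusion time = 2567049.8 / 157, so 16350.6 s.
Layers = ⌈195/0.29⌉ = 673.
Layer-change overhead = 673 × 0.42, so 282.66 s.
Total = 16350.6 + 282.66 = 16633.26 s = 4.62 hours.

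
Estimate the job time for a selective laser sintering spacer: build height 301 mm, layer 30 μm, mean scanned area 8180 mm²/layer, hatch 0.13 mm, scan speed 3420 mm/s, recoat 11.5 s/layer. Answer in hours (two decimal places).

83.33 hours

Layer count = ceil(301 / 0.03) = 10034.
Hatch length per layer: 8180 / 0.13 → 62923.1 mm.
Per-layer scan time = 62923.1 / 3420 = 18.3986 s.
Per-layer time: 18.3986 + 11.5 → 29.8986 s.
10034 layers × 29.8986 s/layer = 300002.5524 s, i.e. 83.33 hours.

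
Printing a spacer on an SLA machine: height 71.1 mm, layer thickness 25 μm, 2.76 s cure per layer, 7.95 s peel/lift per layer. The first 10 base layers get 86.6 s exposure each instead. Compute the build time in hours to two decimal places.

Number of layers: 71.1 / 0.025 → 2844 (rounded up).
Bottom layers = 10 × (86.6 + 7.95) = 945.5 s.
Remaining layers = 2834 × (2.76 + 7.95), so 30352.14 s.
Sum: 945.5 + 30352.14 = 31297.64 s → 8.69 hours.

8.69 hours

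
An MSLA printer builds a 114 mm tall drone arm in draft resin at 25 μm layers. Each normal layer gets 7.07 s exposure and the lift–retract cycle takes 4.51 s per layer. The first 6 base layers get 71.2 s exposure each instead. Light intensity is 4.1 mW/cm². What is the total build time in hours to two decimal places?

14.77 hours

Number of layers: 114 / 0.025 → 4560 (rounded up).
Base layers = 6 × (71.2 + 4.51), so 454.26 s.
Normal layers = 4554 × (7.07 + 4.51), so 52735.32 s.
Total = 454.26 + 52735.32 = 53189.58 s = 14.77 hours.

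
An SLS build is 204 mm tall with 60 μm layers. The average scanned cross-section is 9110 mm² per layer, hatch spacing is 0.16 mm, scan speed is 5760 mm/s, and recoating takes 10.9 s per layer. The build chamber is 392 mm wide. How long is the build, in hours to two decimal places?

19.63 hours

Number of layers: 204 / 0.06 → 3400 (rounded up).
Scan path per layer: 9110 / 0.16 → 56937.5 mm.
Scan time per layer = 56937.5 / 5760, so 9.885 s.
Per-layer time = 9.885 + 10.9 = 20.785 s.
Total: 3400 × 20.785 s = 70669 s → 19.63 hours.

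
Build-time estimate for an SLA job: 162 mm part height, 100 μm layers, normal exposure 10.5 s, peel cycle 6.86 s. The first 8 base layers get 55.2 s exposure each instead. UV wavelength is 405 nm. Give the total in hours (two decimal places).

Layer count = ceil(162 / 0.1) = 1620.
Burn-in layers = 8 × (55.2 + 6.86), so 496.48 s.
Normal layers = 1612 × (10.5 + 6.86), so 27984.32 s.
Sum: 496.48 + 27984.32 = 28480.8 s → 7.91 hours.

7.91 hours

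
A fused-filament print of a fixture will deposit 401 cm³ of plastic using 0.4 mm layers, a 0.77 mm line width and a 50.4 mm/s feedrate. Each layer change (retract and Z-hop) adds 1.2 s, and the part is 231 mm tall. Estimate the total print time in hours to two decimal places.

Bead cross-section = 0.4 × 0.77, so 0.308 mm².
Toolpath length = 401 cm³ / 0.308 mm² = 401000 / 0.308 = 1301948.1 mm.
Print-move time = 1301948.1 / 50.4, so 25832.3 s.
Layer count = ceil(231 / 0.4) = 578.
Layer-change overhead = 578 × 1.2 = 693.6 s.
Altogether 25832.3 + 693.6 = 26525.9 s, i.e. 7.37 hours.

7.37 hours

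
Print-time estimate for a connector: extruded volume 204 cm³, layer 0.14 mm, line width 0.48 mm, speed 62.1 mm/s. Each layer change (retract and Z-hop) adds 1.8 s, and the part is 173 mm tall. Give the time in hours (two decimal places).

Extrusion cross-section = 0.14 × 0.48, so 0.0672 mm².
Path length: 204000 mm³ / 0.0672 mm² → 3035714.3 mm.
Print-move time: 3035714.3 / 62.1 → 48884.3 s.
Layer count = ceil(173 / 0.14) = 1236.
Z-hop total: 1236 × 1.8 → 2224.8 s.
Total = 48884.3 + 2224.8 = 51109.1 s = 14.20 hours.

14.20 hours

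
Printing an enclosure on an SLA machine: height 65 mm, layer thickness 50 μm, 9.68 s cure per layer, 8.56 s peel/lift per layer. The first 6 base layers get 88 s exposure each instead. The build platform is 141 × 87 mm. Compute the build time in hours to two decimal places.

6.72 hours

Layers = ⌈65/0.05⌉ = 1300.
Bottom layers = 6 × (88 + 8.56), so 579.36 s.
Remaining layers = 1294 × (9.68 + 8.56) = 23602.56 s.
Sum: 579.36 + 23602.56 = 24181.92 s → 6.72 hours.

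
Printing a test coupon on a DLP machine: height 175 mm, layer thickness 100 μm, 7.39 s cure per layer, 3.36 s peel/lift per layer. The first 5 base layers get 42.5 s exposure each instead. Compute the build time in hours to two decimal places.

Number of layers: 175 / 0.1 → 1750 (rounded up).
Base layers = 5 × (42.5 + 3.36) = 229.3 s.
Regular layers = 1745 × (7.39 + 3.36) = 18758.75 s.
Total = 229.3 + 18758.75 = 18988.05 s = 5.27 hours.

5.27 hours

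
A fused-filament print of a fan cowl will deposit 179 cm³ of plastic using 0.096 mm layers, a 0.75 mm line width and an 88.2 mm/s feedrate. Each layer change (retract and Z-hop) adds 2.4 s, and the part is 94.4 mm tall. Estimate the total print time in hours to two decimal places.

8.49 hours

Line area = 0.096 × 0.75, so 0.072 mm².
Path length: 179000 mm³ / 0.072 mm² → 2486111.1 mm.
Time extruding = 2486111.1 / 88.2 = 28187.2 s.
Layers = ⌈94.4/0.096⌉ = 984.
Non-print overhead = 984 × 2.4 = 2361.6 s.
Altogether 28187.2 + 2361.6 = 30548.8 s, i.e. 8.49 hours.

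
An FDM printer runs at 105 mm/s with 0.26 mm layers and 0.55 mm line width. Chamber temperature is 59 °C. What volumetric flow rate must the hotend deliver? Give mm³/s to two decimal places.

Extrusion cross-section = 0.26 × 0.55, so 0.143 mm².
Volumetric flow = 105 × 0.143 = 15.02 mm³/s.

15.02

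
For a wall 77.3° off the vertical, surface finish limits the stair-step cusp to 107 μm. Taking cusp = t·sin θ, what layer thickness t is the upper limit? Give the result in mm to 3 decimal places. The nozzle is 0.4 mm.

Layer height = cusp / sin(77.3°) = 0.107 / 0.9755 = 0.110 mm.

0.110 mm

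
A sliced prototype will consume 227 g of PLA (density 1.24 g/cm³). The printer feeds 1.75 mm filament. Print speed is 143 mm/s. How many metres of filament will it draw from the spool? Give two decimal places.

Volume = 227 g / 1.24 g·cm⁻³ = 183.0645 cm³ = 183064.5 mm³.
Cross-section of 1.75 mm filament: π·(1.75/2)² = 2.4053 mm².
L = V/A = 183064.5/2.4053 = 76108.8 mm → 76.11 m.

76.11 m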